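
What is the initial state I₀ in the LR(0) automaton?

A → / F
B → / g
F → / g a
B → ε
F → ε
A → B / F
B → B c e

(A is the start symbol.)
First, augment the grammar with A' → A
I₀ = CLOSURE({ [A' → . A] }):
  [A' → . A] has the dot before A: add [A → . / F], [A → . B / F]
  [A → . B / F] has the dot before B: add [B → . / g], [B → .], [B → . B c e]
No further items can be added.

I₀ = { [A → . / F], [A → . B / F], [A' → . A], [B → . / g], [B → . B c e], [B → .] }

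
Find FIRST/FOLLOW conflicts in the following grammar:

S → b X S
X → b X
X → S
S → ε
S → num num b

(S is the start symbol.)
A FIRST/FOLLOW conflict occurs when a non-terminal N has a nullable alternative N → β (β ⇒* ε) and another alternative N → α with FIRST(α) ∩ FOLLOW(N) ≠ ∅: on such a lookahead the parser cannot decide between expanding α and letting N vanish via β.

Nullable non-terminals: S, X.
FIRST sets used below: FIRST(S) = { 'b', 'num', ε }

S: nullable alternative(s) S → ε; FOLLOW(S) = { $, 'b', 'num' }
  S → b X S: FIRST \ {ε} = { 'b' } — overlaps FOLLOW(S) on { 'b' }: CONFLICT
  S → ε: FIRST \ {ε} = { } — this is the only nullable alternative, skip
  S → num num b: FIRST \ {ε} = { 'num' } — overlaps FOLLOW(S) on { 'num' }: CONFLICT

X: nullable alternative(s) X → S; FOLLOW(X) = { $, 'b', 'num' }
  X → b X: FIRST \ {ε} = { 'b' } — overlaps FOLLOW(X) on { 'b' }: CONFLICT
  X → S: FIRST \ {ε} = { 'b', 'num' } — this is the only nullable alternative, skip

So the grammar has 3 FIRST/FOLLOW conflicts (marked CONFLICT above).

Answer: Yes. S → b X S with FOLLOW(S) on { 'b' }; S → num num b with FOLLOW(S) on { 'num' }; X → b X with FOLLOW(X) on { 'b' }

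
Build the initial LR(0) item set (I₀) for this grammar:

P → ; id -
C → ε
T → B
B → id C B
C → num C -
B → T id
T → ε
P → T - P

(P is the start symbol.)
First, augment the grammar with P' → P
I₀ = CLOSURE({ [P' → . P] }):
  [P' → . P] has the dot before P: add [P → . ; id -], [P → . T - P]
  [P → . T - P] has the dot before T: add [T → . B], [T → .]
  [T → . B] has the dot before B: add [B → . id C B], [B → . T id]
No further items can be added.

I₀ = { [B → . T id], [B → . id C B], [P → . ; id -], [P → . T - P], [P' → . P], [T → . B], [T → .] }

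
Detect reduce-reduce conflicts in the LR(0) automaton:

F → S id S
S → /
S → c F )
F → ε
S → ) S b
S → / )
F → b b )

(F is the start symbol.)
A reduce-reduce conflict occurs when an LR(0) state has two complete items [A → α .] and [B → β .] — both call for a reduction, and with no lookahead the parser cannot choose between them.

Augment with F' → F and build the canonical LR(0) collection (I0 = CLOSURE({[F' → . F]}), then GOTO on every symbol after a dot until no new states appear). It has 16 states:
  I0: { [F → . S id S], [F → . b b )], [F → .], [F' → . F], [S → . ) S b], [S → . / )], [S → . /], [S → . c F )] }  — shift, reduce
  I1: { [S → ) . S b], [S → . ) S b], [S → . / )], [S → . /], [S → . c F )] }  — shift
  I2: { [S → / . )], [S → / .] }  — shift, reduce
  I3: { [F' → F .] }  — accept
  I4: { [F → S . id S] }  — shift
  I5: { [F → b . b )] }  — shift
  I6: { [F → . S id S], [F → . b b )], [F → .], [S → . ) S b], [S → . / )], [S → . /], [S → . c F )], [S → c . F )] }  — shift, reduce
  I7: { [S → c F . )] }  — shift
  I8: { [S → c F ) .] }  — reduce
  I9: { [F → b b . )] }  — shift
  I10: { [F → b b ) .] }  — reduce
  I11: { [F → S id . S], [S → . ) S b], [S → . / )], [S → . /], [S → . c F )] }  — shift
  I12: { [F → S id S .] }  — reduce
  I13: { [S → / ) .] }  — reduce
  I14: { [S → ) S . b] }  — shift
  I15: { [S → ) S b .] }  — reduce

No state contains more than one complete item.

Answer: No reduce-reduce conflicts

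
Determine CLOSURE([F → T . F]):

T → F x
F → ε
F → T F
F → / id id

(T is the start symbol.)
{ [F → . / id id], [F → . T F], [F → .], [F → T . F], [T → . F x] }

To compute CLOSURE, for each item [A → α.Bβ] where B is a non-terminal, add [B → .γ] for all productions B → γ; repeat for the newly added items until nothing changes.

Start with: [F → T . F]
  [F → T . F] has the dot before F: add [F → .], [F → . T F], [F → . / id id]
  [F → . T F] has the dot before T: add [T → . F x]
No further items can be added.

CLOSURE = { [F → . / id id], [F → . T F], [F → .], [F → T . F], [T → . F x] }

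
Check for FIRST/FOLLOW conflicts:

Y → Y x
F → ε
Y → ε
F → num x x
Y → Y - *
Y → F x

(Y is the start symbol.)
A FIRST/FOLLOW conflict occurs when a non-terminal N has a nullable alternative N → β (β ⇒* ε) and another alternative N → α with FIRST(α) ∩ FOLLOW(N) ≠ ∅: on such a lookahead the parser cannot decide between expanding α and letting N vanish via β.

Nullable non-terminals: F, Y.
FIRST sets used below: FIRST(Y) = { '-', 'num', 'x', ε }, FIRST(F) = { 'num', ε }

F: nullable alternative(s) F → ε; FOLLOW(F) = { 'x' }
  F → ε: FIRST \ {ε} = { } — this is the only nullable alternative, skip
  F → num x x: FIRST \ {ε} = { 'num' } — disjoint from FOLLOW(F)

Y: nullable alternative(s) Y → ε; FOLLOW(Y) = { $, '-', 'x' }
  Y → Y x: FIRST \ {ε} = { '-', 'num', 'x' } — overlaps FOLLOW(Y) on { '-', 'x' }: CONFLICT
  Y → ε: FIRST \ {ε} = { } — this is the only nullable alternative, skip
  Y → Y - *: FIRST \ {ε} = { '-', 'num', 'x' } — overlaps FOLLOW(Y) on { '-', 'x' }: CONFLICT
  Y → F x: FIRST \ {ε} = { 'num', 'x' } — overlaps FOLLOW(Y) on { 'x' }: CONFLICT

So the grammar has 3 FIRST/FOLLOW conflicts (marked CONFLICT above).

Answer: Yes. Y → Y x with FOLLOW(Y) on { '-', 'x' }; Y → Y '-' '*' with FOLLOW(Y) on { '-', 'x' }; Y → F x with FOLLOW(Y) on { 'x' }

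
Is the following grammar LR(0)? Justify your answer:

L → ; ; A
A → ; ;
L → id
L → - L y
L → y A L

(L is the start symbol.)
A grammar is LR(0) if no state in the canonical LR(0) collection has:
  - both a shift item (dot before a terminal) and a complete item (shift-reduce conflict), or
  - two or more complete items (reduce-reduce conflict; the accept item [L' → L .] counts as a complete item here).

Augment with L' → L and build the canonical LR(0) collection (I0 = CLOSURE({[L' → . L]}), then GOTO on every symbol after a dot until no new states appear). It has 14 states:
  I0: { [L → . - L y], [L → . ; ; A], [L → . id], [L → . y A L], [L' → . L] }  — shift
  I1: { [L → - . L y], [L → . - L y], [L → . ; ; A], [L → . id], [L → . y A L] }  — shift
  I2: { [L → ; . ; A] }  — shift
  I3: { [L' → L .] }  — accept
  I4: { [L → id .] }  — reduce
  I5: { [A → . ; ;], [L → y . A L] }  — shift
  I6: { [A → ; . ;] }  — shift
  I7: { [L → . - L y], [L → . ; ; A], [L → . id], [L → . y A L], [L → y A . L] }  — shift
  I8: { [L → y A L .] }  — reduce
  I9: { [A → ; ; .] }  — reduce
  I10: { [A → . ; ;], [L → ; ; . A] }  — shift
  I11: { [L → ; ; A .] }  — reduce
  I12: { [L → - L . y] }  — shift
  I13: { [L → - L y .] }  — reduce

Every state is either a pure shift/goto state or contains exactly one complete item and nothing to shift — no conflicts. The grammar is LR(0).

Answer: Yes, the grammar is LR(0)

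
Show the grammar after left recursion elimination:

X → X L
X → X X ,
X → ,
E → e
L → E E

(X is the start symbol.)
X is directly left-recursive. The standard transformation for
  A → A α₁ | ... | A α_m | β₁ | ... | β_n
is
  A  → β₁ A' | ... | β_n A'
  A' → α₁ A' | ... | α_m A' | ε

X → , becomes X → , X'
X → X L becomes X' → L X'
X → X X , becomes X' → X , X'
Add X' → ε

Productions for other non-terminals are unchanged:
  E → e
  L → E E

Resulting grammar:
X → , X'
X' → L X'
X' → X , X'
X' → ε
E → e
L → E E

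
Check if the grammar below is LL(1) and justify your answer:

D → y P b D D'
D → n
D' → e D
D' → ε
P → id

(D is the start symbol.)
Relevant sets:
  FOLLOW(D') = { $, 'e' }

For D:
  PREDICT(D → y P b D D') = { 'y' }
  PREDICT(D → n) = { 'n' }
For D':
  PREDICT(D' → e D) = { 'e' }
  PREDICT(D' → ε) = { $, 'e' }
P has a single production, so nothing to check there.

Conflict found: Predict set conflict for D': { 'e' }
The grammar is NOT LL(1).

Answer: No. Predict set conflict for D': { 'e' }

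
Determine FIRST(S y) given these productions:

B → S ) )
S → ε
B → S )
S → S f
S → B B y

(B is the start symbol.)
{ ')', 'f', 'y' }

FIRST sets of the non-terminals involved (from the grammar, by fixed-point iteration):
  FIRST(S) = { ')', 'f', ε }

To compute FIRST(S y), process the symbols left to right:
Symbol S is a non-terminal. Add FIRST(S) \ {ε} = { ')', 'f' }
S is nullable (ε ∈ FIRST(S)), continue to the next symbol.
Symbol y is a terminal. Add 'y' and stop.
FIRST(S y) = { ')', 'f', 'y' }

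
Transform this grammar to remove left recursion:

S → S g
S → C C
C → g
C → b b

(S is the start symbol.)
S → C C S'
S' → g S'
S' → ε
C → g
C → b b

S is directly left-recursive. The standard transformation for
  A → A α₁ | ... | A α_m | β₁ | ... | β_n
is
  A  → β₁ A' | ... | β_n A'
  A' → α₁ A' | ... | α_m A' | ε

S → C C becomes S → C C S'
S → S g becomes S' → g S'
Add S' → ε

Productions for other non-terminals are unchanged:
  C → g
  C → b b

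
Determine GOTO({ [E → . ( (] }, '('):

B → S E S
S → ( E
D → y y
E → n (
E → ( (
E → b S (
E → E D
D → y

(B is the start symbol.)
{ [E → ( . (] }

GOTO(I, '(') = CLOSURE({ [A → αX.β] : [A → α.Xβ] ∈ I, X = '(' })

Items with dot before '(', with the dot advanced:
  [E → . ( (] → [E → ( . (]
Closure adds nothing (no advanced item has the dot before a non-terminal).

GOTO = { [E → ( . (] }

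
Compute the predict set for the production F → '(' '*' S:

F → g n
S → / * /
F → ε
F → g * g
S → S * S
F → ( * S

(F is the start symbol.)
PREDICT(F → '(' '*' S) = (FIRST(RHS) \ {ε}) ∪ (FOLLOW(F) if ε ∈ FIRST(RHS), i.e. RHS ⇒* ε)
FIRST('(' '*' S) = { '(' }
ε ∉ FIRST('(' '*' S), so FOLLOW(F) is not added.
PREDICT(F → '(' '*' S) = { '(' }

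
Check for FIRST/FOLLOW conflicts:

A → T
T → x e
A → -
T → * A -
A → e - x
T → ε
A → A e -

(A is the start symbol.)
A FIRST/FOLLOW conflict occurs when a non-terminal N has a nullable alternative N → β (β ⇒* ε) and another alternative N → α with FIRST(α) ∩ FOLLOW(N) ≠ ∅: on such a lookahead the parser cannot decide between expanding α and letting N vanish via β.

Nullable non-terminals: A, T.
FIRST sets used below: FIRST(T) = { '*', 'x', ε }, FIRST(A) = { '*', '-', 'e', 'x', ε }

A: nullable alternative(s) A → T; FOLLOW(A) = { $, '-', 'e' }
  A → T: FIRST \ {ε} = { '*', 'x' } — this is the only nullable alternative, skip
  A → -: FIRST \ {ε} = { '-' } — overlaps FOLLOW(A) on { '-' }: CONFLICT
  A → e - x: FIRST \ {ε} = { 'e' } — overlaps FOLLOW(A) on { 'e' }: CONFLICT
  A → A e -: FIRST \ {ε} = { '*', '-', 'e', 'x' } — overlaps FOLLOW(A) on { '-', 'e' }: CONFLICT

T: nullable alternative(s) T → ε; FOLLOW(T) = { $, '-', 'e' }
  T → x e: FIRST \ {ε} = { 'x' } — disjoint from FOLLOW(T)
  T → * A -: FIRST \ {ε} = { '*' } — disjoint from FOLLOW(T)
  T → ε: FIRST \ {ε} = { } — this is the only nullable alternative, skip

So the grammar has 3 FIRST/FOLLOW conflicts (marked CONFLICT above).

Answer: Yes. A → '-' with FOLLOW(A) on { '-' }; A → e '-' x with FOLLOW(A) on { 'e' }; A → A e '-' with FOLLOW(A) on { '-', 'e' }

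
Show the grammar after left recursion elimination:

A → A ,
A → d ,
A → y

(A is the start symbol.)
A is directly left-recursive. The standard transformation for
  A → A α₁ | ... | A α_m | β₁ | ... | β_n
is
  A  → β₁ A' | ... | β_n A'
  A' → α₁ A' | ... | α_m A' | ε

A → d , becomes A → d , A'
A → y becomes A → y A'
A → A , becomes A' → , A'
Add A' → ε

Resulting grammar:
A → d , A'
A → y A'
A' → , A'
A' → ε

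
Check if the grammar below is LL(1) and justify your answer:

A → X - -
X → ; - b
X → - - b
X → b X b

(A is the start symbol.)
Yes, the grammar is LL(1).

A grammar is LL(1) if for each non-terminal N with multiple productions, the predict sets of those productions are pairwise disjoint, where PREDICT(N → α) = (FIRST(α) \ {ε}) ∪ (FOLLOW(N) if α ⇒* ε).

For X:
  PREDICT(X → ';' '-' b) = { ';' }
  PREDICT(X → '-' '-' b) = { '-' }
  PREDICT(X → b X b) = { 'b' }
A has a single production, so nothing to check there.

All predict sets are disjoint. The grammar IS LL(1).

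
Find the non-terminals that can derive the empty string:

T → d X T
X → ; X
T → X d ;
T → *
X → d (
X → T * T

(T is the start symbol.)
None

A non-terminal is nullable if it can derive ε (the empty string): either it has an ε-production, or it has a production whose right-hand side consists entirely of nullable non-terminals.

There are no ε-productions, so no non-terminal can derive ε.
No non-terminals are nullable.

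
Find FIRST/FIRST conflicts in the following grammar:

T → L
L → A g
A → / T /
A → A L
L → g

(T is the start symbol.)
A FIRST/FIRST conflict occurs when two productions N → α and N → β for the same non-terminal have FIRST(α) ∩ FIRST(β) ≠ ∅ (with ε ∈ FIRST of a nullable right-hand side, so two nullable alternatives also conflict).

FIRST sets of the non-terminals at (or reachable through a nullable prefix from) the front of some alternative:
  FIRST(A) = { '/' }

Productions for L:
  L → A g: FIRST = { '/' }
  L → g: FIRST = { 'g' }
Productions for A:
  A → / T /: FIRST = { '/' }
  A → A L: FIRST = { '/' }
T has only one production, so no FIRST/FIRST conflict is possible there.

Conflict for A: A → / T / and A → A L
  Overlap: { '/' }

Answer: Yes. A → '/' T '/' / A → A L on { '/' }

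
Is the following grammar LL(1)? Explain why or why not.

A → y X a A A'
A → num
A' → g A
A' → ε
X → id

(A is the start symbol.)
A grammar is LL(1) if for each non-terminal N with multiple productions, the predict sets of those productions are pairwise disjoint, where PREDICT(N → α) = (FIRST(α) \ {ε}) ∪ (FOLLOW(N) if α ⇒* ε).

Relevant sets:
  FOLLOW(A') = { $, 'g' }

For A:
  PREDICT(A → y X a A A') = { 'y' }
  PREDICT(A → num) = { 'num' }
For A':
  PREDICT(A' → g A) = { 'g' }
  PREDICT(A' → ε) = { $, 'g' }
X has a single production, so nothing to check there.

Conflict found: Predict set conflict for A': { 'g' }
The grammar is NOT LL(1).

Answer: No. Predict set conflict for A': { 'g' }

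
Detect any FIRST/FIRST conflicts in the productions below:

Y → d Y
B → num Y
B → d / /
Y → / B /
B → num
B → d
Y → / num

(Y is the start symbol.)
Yes. Y → '/' B '/' / Y → '/' num on { '/' }; B → num Y / B → num on { 'num' }; B → d '/' '/' / B → d on { 'd' }

Productions for Y:
  Y → d Y: FIRST = { 'd' }
  Y → / B /: FIRST = { '/' }
  Y → / num: FIRST = { '/' }
Productions for B:
  B → num Y: FIRST = { 'num' }
  B → d / /: FIRST = { 'd' }
  B → num: FIRST = { 'num' }
  B → d: FIRST = { 'd' }

Conflict for Y: Y → / B / and Y → / num
  Overlap: { '/' }
Conflict for B: B → num Y and B → num
  Overlap: { 'num' }
Conflict for B: B → d / / and B → d
  Overlap: { 'd' }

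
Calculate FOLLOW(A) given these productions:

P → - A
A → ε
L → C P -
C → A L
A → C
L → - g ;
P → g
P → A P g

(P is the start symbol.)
{ $, '-', 'g' }

In P → - A: A is at the end, add FOLLOW(P)
In C → A L: A is followed by L, add FIRST(L) \ {ε} = { '-' }
In P → A P g: A is followed by P g, add FIRST(P g) \ {ε} = { '-', 'g' }

The FOLLOW sets referred to above (computed the same way, to a fixed point):
  FOLLOW(P) = { $, '-', 'g' }

Taking the union: FOLLOW(A) = { $, '-', 'g' }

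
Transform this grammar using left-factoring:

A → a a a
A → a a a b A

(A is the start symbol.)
A → a a a A'
A' → ε
A' → b A

Left-factoring transforms A → αβ₁ | αβ₂ into A → αA' and A' → β₁ | β₂
(α is the longest common prefix among the alternatives). Repeat until
no nonterminal has two alternatives with a common prefix.

Round 1: A has alternatives sharing prefix 'a a a'. Introduce A': A → a a a A'
  Add: A' → ε
  Add: A' → b A

No remaining common prefixes — done.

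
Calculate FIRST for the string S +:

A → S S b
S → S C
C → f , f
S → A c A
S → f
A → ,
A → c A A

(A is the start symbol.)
FIRST sets of the non-terminals involved (from the grammar, by fixed-point iteration):
  FIRST(S) = { ',', 'c', 'f' }

To compute FIRST(S +), process the symbols left to right:
Symbol S is a non-terminal. Add FIRST(S) \ {ε} = { ',', 'c', 'f' }
S is not nullable (ε ∉ FIRST(S)), so stop here.
FIRST(S +) = { ',', 'c', 'f' }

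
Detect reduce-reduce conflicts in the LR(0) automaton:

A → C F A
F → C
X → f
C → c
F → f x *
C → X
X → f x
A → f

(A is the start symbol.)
Augment with A' → A and build the canonical LR(0) collection (I0 = CLOSURE({[A' → . A]}), then GOTO on every symbol after a dot until no new states appear). It has 13 states:
  I0: { [A → . C F A], [A → . f], [A' → . A], [C → . X], [C → . c], [X → . f x], [X → . f] }  — shift
  I1: { [A' → A .] }  — accept
  I2: { [A → C . F A], [C → . X], [C → . c], [F → . C], [F → . f x *], [X → . f x], [X → . f] }  — shift
  I3: { [C → X .] }  — reduce
  I4: { [C → c .] }  — reduce
  I5: { [A → f .], [X → f . x], [X → f .] }  — shift, 2 reduces
  I6: { [X → f x .] }  — reduce
  I7: { [F → C .] }  — reduce
  I8: { [A → . C F A], [A → . f], [A → C F . A], [C → . X], [C → . c], [X → . f x], [X → . f] }  — shift
  I9: { [F → f . x *], [X → f . x], [X → f .] }  — shift, reduce
  I10: { [F → f x . *], [X → f x .] }  — shift, reduce
  I11: { [F → f x * .] }  — reduce
  I12: { [A → C F A .] }  — reduce

I5 contains complete items [A → f .], [X → f .] — reduce-reduce conflict.

Answer: Yes — I5: [A → f .] vs [X → f .]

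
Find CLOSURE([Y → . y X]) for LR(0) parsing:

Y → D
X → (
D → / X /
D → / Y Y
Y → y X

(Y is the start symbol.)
Start with: [Y → . y X]
The dot precedes the terminal y, so nothing is added.

CLOSURE = { [Y → . y X] }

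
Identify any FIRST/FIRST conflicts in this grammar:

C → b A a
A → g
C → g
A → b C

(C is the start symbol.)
A FIRST/FIRST conflict occurs when two productions N → α and N → β for the same non-terminal have FIRST(α) ∩ FIRST(β) ≠ ∅ (with ε ∈ FIRST of a nullable right-hand side, so two nullable alternatives also conflict).

Productions for C:
  C → b A a: FIRST = { 'b' }
  C → g: FIRST = { 'g' }
Productions for A:
  A → g: FIRST = { 'g' }
  A → b C: FIRST = { 'b' }

All alternatives of each non-terminal have pairwise disjoint FIRST sets.

Answer: No FIRST/FIRST conflicts.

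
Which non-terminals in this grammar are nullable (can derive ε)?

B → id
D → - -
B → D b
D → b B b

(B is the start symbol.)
There are no ε-productions, so no non-terminal can derive ε.
No non-terminals are nullable.

Answer: None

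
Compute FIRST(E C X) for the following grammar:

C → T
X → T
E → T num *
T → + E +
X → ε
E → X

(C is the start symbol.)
FIRST sets of the non-terminals involved (from the grammar, by fixed-point iteration):
  FIRST(E) = { '+', ε }
  FIRST(C) = { '+' }

To compute FIRST(E C X), process the symbols left to right:
Symbol E is a non-terminal. Add FIRST(E) \ {ε} = { '+' }
E is nullable (ε ∈ FIRST(E)), continue to the next symbol.
Symbol C is a non-terminal. Add FIRST(C) \ {ε} = { '+' }
C is not nullable (ε ∉ FIRST(C)), so stop here.
FIRST(E C X) = { '+' }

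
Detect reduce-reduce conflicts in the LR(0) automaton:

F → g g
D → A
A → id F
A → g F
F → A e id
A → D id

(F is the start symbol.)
No reduce-reduce conflicts

A reduce-reduce conflict occurs when an LR(0) state has two complete items [A → α .] and [B → β .] — both call for a reduction, and with no lookahead the parser cannot choose between them.

Augment with F' → F and build the canonical LR(0) collection (I0 = CLOSURE({[F' → . F]}), then GOTO on every symbol after a dot until no new states appear). It has 12 states:
  I0: { [A → . D id], [A → . g F], [A → . id F], [D → . A], [F → . A e id], [F → . g g], [F' → . F] }  — shift
  I1: { [D → A .], [F → A . e id] }  — shift, reduce
  I2: { [A → D . id] }  — shift
  I3: { [F' → F .] }  — accept
  I4: { [A → . D id], [A → . g F], [A → . id F], [A → g . F], [D → . A], [F → . A e id], [F → . g g], [F → g . g] }  — shift
  I5: { [A → . D id], [A → . g F], [A → . id F], [A → id . F], [D → . A], [F → . A e id], [F → . g g] }  — shift
  I6: { [A → id F .] }  — reduce
  I7: { [A → g F .] }  — reduce
  I8: { [A → . D id], [A → . g F], [A → . id F], [A → g . F], [D → . A], [F → . A e id], [F → . g g], [F → g . g], [F → g g .] }  — shift, reduce
  I9: { [A → D id .] }  — reduce
  I10: { [F → A e . id] }  — shift
  I11: { [F → A e id .] }  — reduce

No state contains more than one complete item.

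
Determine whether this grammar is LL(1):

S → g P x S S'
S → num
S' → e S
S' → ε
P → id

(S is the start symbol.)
No. Predict set conflict for S': { 'e' }

A grammar is LL(1) if for each non-terminal N with multiple productions, the predict sets of those productions are pairwise disjoint, where PREDICT(N → α) = (FIRST(α) \ {ε}) ∪ (FOLLOW(N) if α ⇒* ε).

Relevant sets:
  FOLLOW(S') = { $, 'e' }

For S:
  PREDICT(S → g P x S S') = { 'g' }
  PREDICT(S → num) = { 'num' }
For S':
  PREDICT(S' → e S) = { 'e' }
  PREDICT(S' → ε) = { $, 'e' }
P has a single production, so nothing to check there.

Conflict found: Predict set conflict for S': { 'e' }
The grammar is NOT LL(1).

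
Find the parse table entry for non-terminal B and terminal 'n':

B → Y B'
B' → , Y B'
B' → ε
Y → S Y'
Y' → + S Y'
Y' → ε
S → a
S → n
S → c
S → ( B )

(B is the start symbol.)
B → Y B'

To find M[B, 'n'], we find productions for B where 'n' is in the predict set (PREDICT(N → α) = (FIRST(α) \ {ε}) ∪ (FOLLOW(N) if α ⇒* ε)).

Relevant sets:
  FIRST(Y) = { '(', 'a', 'c', 'n' }

B → Y B': PREDICT = { '(', 'a', 'c', 'n' }
  'n' is in predict set, so this production goes in M[B, 'n']

M[B, 'n'] = B → Y B'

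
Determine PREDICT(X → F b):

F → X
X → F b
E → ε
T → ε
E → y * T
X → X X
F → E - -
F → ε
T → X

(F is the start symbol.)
PREDICT(X → F b) = (FIRST(RHS) \ {ε}) ∪ (FOLLOW(X) if ε ∈ FIRST(RHS), i.e. RHS ⇒* ε)
FIRST(F) = { '-', 'b', 'y', ε }
FIRST(F b) = { '-', 'b', 'y' }
ε ∉ FIRST(F b), so FOLLOW(X) is not added.
PREDICT(X → F b) = { '-', 'b', 'y' }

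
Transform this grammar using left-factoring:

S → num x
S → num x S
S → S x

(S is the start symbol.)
S → num x S'
S' → ε
S' → S
S → S x

Left-factoring transforms A → αβ₁ | αβ₂ into A → αA' and A' → β₁ | β₂
(α is the longest common prefix among the alternatives). Repeat until
no nonterminal has two alternatives with a common prefix.

Round 1: S has alternatives sharing prefix 'num x'. Introduce S': S → num x S'
  Add: S' → ε
  Add: S' → S

No remaining common prefixes — done.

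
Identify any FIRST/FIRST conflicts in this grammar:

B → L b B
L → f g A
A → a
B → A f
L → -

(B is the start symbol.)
No FIRST/FIRST conflicts.

A FIRST/FIRST conflict occurs when two productions N → α and N → β for the same non-terminal have FIRST(α) ∩ FIRST(β) ≠ ∅ (with ε ∈ FIRST of a nullable right-hand side, so two nullable alternatives also conflict).

FIRST sets of the non-terminals at (or reachable through a nullable prefix from) the front of some alternative:
  FIRST(L) = { '-', 'f' }
  FIRST(A) = { 'a' }

Productions for B:
  B → L b B: FIRST = { '-', 'f' }
  B → A f: FIRST = { 'a' }
Productions for L:
  L → f g A: FIRST = { 'f' }
  L → -: FIRST = { '-' }
A has only one production, so no FIRST/FIRST conflict is possible there.

All alternatives of each non-terminal have pairwise disjoint FIRST sets.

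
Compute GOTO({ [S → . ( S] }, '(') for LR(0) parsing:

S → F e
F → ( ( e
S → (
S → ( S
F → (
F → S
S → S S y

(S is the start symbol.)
{ [F → . ( ( e], [F → . (], [F → . S], [S → ( . S], [S → . ( S], [S → . (], [S → . F e], [S → . S S y] }

GOTO(I, '(') = CLOSURE({ [A → αX.β] : [A → α.Xβ] ∈ I, X = '(' })

Items with dot before '(', with the dot advanced:
  [S → . ( S] → [S → ( . S]
Closure of the advanced items:
  [S → ( . S] has the dot before S: add [S → . F e], [S → . (], [S → . ( S], [S → . S S y]
  [S → . F e] has the dot before F: add [F → . ( ( e], [F → . (], [F → . S]

GOTO = { [F → . ( ( e], [F → . (], [F → . S], [S → ( . S], [S → . ( S], [S → . (], [S → . F e], [S → . S S y] }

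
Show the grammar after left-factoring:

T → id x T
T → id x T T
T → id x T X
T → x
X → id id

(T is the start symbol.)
T → id x T T'
T' → ε
T' → T
T' → X
T → x
X → id id

Left-factoring transforms A → αβ₁ | αβ₂ into A → αA' and A' → β₁ | β₂
(α is the longest common prefix among the alternatives). Repeat until
no nonterminal has two alternatives with a common prefix.

Round 1: T has alternatives sharing prefix 'id x T'. Introduce T': T → id x T T'
  Add: T' → ε
  Add: T' → T
  Add: T' → X

No remaining common prefixes — done.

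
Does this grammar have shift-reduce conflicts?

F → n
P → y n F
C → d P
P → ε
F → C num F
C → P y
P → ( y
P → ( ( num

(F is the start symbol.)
Yes — I0: [P → .] vs [C → . d P]; I5: [P → .] vs [P → . ( ( num]; I8: [P → .] vs [C → . d P]; I12: [P → .] vs [C → . d P]

A shift-reduce conflict occurs when an LR(0) state has both:
  - a complete (reduce) item [A → α .] (dot at the end), and
  - a shift item [B → β . c γ] (dot before a terminal).

Augment with F' → F and build the canonical LR(0) collection (I0 = CLOSURE({[F' → . F]}), then GOTO on every symbol after a dot until no new states appear). It has 17 states:
  I0: { [C → . P y], [C → . d P], [F → . C num F], [F → . n], [F' → . F], [P → . ( ( num], [P → . ( y], [P → . y n F], [P → .] }  — shift, reduce
  I1: { [P → ( . ( num], [P → ( . y] }  — shift
  I2: { [F → C . num F] }  — shift
  I3: { [F' → F .] }  — accept
  I4: { [C → P . y] }  — shift
  I5: { [C → d . P], [P → . ( ( num], [P → . ( y], [P → . y n F], [P → .] }  — shift, reduce
  I6: { [F → n .] }  — reduce
  I7: { [P → y . n F] }  — shift
  I8: { [C → . P y], [C → . d P], [F → . C num F], [F → . n], [P → . ( ( num], [P → . ( y], [P → . y n F], [P → .], [P → y n . F] }  — shift, reduce
  I9: { [P → y n F .] }  — reduce
  I10: { [C → d P .] }  — reduce
  I11: { [C → P y .] }  — reduce
  I12: { [C → . P y], [C → . d P], [F → . C num F], [F → . n], [F → C num . F], [P → . ( ( num], [P → . ( y], [P → . y n F], [P → .] }  — shift, reduce
  I13: { [F → C num F .] }  — reduce
  I14: { [P → ( ( . num] }  — shift
  I15: { [P → ( y .] }  — reduce
  I16: { [P → ( ( num .] }  — reduce

I0 contains reduce item [P → .] and shift items [C → . d P], [F → . n], [P → . ( ( num], [P → . ( y], [P → . y n F] — shift-reduce conflict.
I5 contains reduce item [P → .] and shift items [P → . ( ( num], [P → . ( y], [P → . y n F] — shift-reduce conflict.
I8 contains reduce item [P → .] and shift items [C → . d P], [F → . n], [P → . ( ( num], [P → . ( y], [P → . y n F] — shift-reduce conflict.
I12 contains reduce item [P → .] and shift items [C → . d P], [F → . n], [P → . ( ( num], [P → . ( y], [P → . y n F] — shift-reduce conflict.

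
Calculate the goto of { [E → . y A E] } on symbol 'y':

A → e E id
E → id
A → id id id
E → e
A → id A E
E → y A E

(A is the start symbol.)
{ [A → . e E id], [A → . id A E], [A → . id id id], [E → y . A E] }

GOTO(I, 'y') = CLOSURE({ [A → αX.β] : [A → α.Xβ] ∈ I, X = 'y' })

Items with dot before 'y', with the dot advanced:
  [E → . y A E] → [E → y . A E]
Closure of the advanced items:
  [E → y . A E] has the dot before A: add [A → . e E id], [A → . id id id], [A → . id A E]

GOTO = { [A → . e E id], [A → . id A E], [A → . id id id], [E → y . A E] }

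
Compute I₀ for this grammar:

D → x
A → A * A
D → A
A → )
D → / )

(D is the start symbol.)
{ [A → . )], [A → . A * A], [D → . / )], [D → . A], [D → . x], [D' → . D] }

First, augment the grammar with D' → D
I₀ = CLOSURE({ [D' → . D] }):
  [D' → . D] has the dot before D: add [D → . x], [D → . A], [D → . / )]
  [D → . A] has the dot before A: add [A → . A * A], [A → . )]
No further items can be added.

I₀ = { [A → . )], [A → . A * A], [D → . / )], [D → . A], [D → . x], [D' → . D] }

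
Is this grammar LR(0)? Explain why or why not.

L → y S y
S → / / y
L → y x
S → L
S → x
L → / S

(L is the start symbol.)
A grammar is LR(0) if no state in the canonical LR(0) collection has:
  - both a shift item (dot before a terminal) and a complete item (shift-reduce conflict), or
  - two or more complete items (reduce-reduce conflict; the accept item [L' → L .] counts as a complete item here).

Augment with L' → L and build the canonical LR(0) collection (I0 = CLOSURE({[L' → . L]}), then GOTO on every symbol after a dot until no new states appear). It has 13 states:
  I0: { [L → . / S], [L → . y S y], [L → . y x], [L' → . L] }  — shift
  I1: { [L → . / S], [L → . y S y], [L → . y x], [L → / . S], [S → . / / y], [S → . L], [S → . x] }  — shift
  I2: { [L' → L .] }  — accept
  I3: { [L → . / S], [L → . y S y], [L → . y x], [L → y . S y], [L → y . x], [S → . / / y], [S → . L], [S → . x] }  — shift
  I4: { [L → . / S], [L → . y S y], [L → . y x], [L → / . S], [S → . / / y], [S → . L], [S → . x], [S → / . / y] }  — shift
  I5: { [S → L .] }  — reduce
  I6: { [L → y S . y] }  — shift
  I7: { [L → y x .], [S → x .] }  — 2 reduces
  I8: { [L → y S y .] }  — reduce
  I9: { [L → . / S], [L → . y S y], [L → . y x], [L → / . S], [S → . / / y], [S → . L], [S → . x], [S → / . / y], [S → / / . y] }  — shift
  I10: { [L → / S .] }  — reduce
  I11: { [S → x .] }  — reduce
  I12: { [L → . / S], [L → . y S y], [L → . y x], [L → y . S y], [L → y . x], [S → . / / y], [S → . L], [S → . x], [S → / / y .] }  — shift, reduce

Conflict in state I7:
  Reduce-reduce conflict: [L → y x .] and [S → x .]
So the grammar is NOT LR(0).

Answer: No. Reduce-reduce conflict: [L → y x .] and [S → x .]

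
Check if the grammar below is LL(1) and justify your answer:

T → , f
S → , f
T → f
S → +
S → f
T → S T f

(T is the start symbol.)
No. Predict set conflict for T: { ',' }

Relevant sets:
  FIRST(S) = { '+', ',', 'f' }

For T:
  PREDICT(T → ',' f) = { ',' }
  PREDICT(T → f) = { 'f' }
  PREDICT(T → S T f) = { '+', ',', 'f' }
For S:
  PREDICT(S → ',' f) = { ',' }
  PREDICT(S → '+') = { '+' }
  PREDICT(S → f) = { 'f' }

Conflict found: Predict set conflict for T: { ',' }
The grammar is NOT LL(1).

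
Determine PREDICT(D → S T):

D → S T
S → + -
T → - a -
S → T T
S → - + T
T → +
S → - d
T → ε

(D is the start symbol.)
{ $, '+', '-' }

PREDICT(D → S T) = (FIRST(RHS) \ {ε}) ∪ (FOLLOW(D) if ε ∈ FIRST(RHS), i.e. RHS ⇒* ε)
FIRST(S) = { '+', '-', ε }
FIRST(T) = { '+', '-', ε }
FIRST(S T) = { '+', '-', ε }
ε ∈ FIRST(S T) (the right-hand side is nullable), so add FOLLOW(D) = { $ }
PREDICT(D → S T) = { $, '+', '-' }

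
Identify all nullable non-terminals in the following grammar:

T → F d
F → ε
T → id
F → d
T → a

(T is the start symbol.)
{ 'F' }

A non-terminal is nullable if it can derive ε (the empty string): either it has an ε-production, or it has a production whose right-hand side consists entirely of nullable non-terminals.

ε-productions: F → ε
So F is immediately nullable.
No further non-terminal can be added: every production for the remaining non-terminals contains a terminal or a non-nullable non-terminal.
Nullable = { 'F' }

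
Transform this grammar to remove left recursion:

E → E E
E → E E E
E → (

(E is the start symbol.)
E → ( E'
E' → E E'
E' → E E E'
E' → ε

E is directly left-recursive. The standard transformation for
  A → A α₁ | ... | A α_m | β₁ | ... | β_n
is
  A  → β₁ A' | ... | β_n A'
  A' → α₁ A' | ... | α_m A' | ε

E → ( becomes E → ( E'
E → E E becomes E' → E E'
E → E E E becomes E' → E E E'
Add E' → ε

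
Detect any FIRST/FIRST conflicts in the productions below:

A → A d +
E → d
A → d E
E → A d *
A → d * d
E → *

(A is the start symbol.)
Yes. A → A d '+' / A → d E on { 'd' }; A → A d '+' / A → d '*' d on { 'd' }; A → d E / A → d '*' d on { 'd' }; E → d / E → A d '*' on { 'd' }

FIRST sets of the non-terminals at (or reachable through a nullable prefix from) the front of some alternative:
  FIRST(A) = { 'd' }

Productions for A:
  A → A d +: FIRST = { 'd' }
  A → d E: FIRST = { 'd' }
  A → d * d: FIRST = { 'd' }
Productions for E:
  E → d: FIRST = { 'd' }
  E → A d *: FIRST = { 'd' }
  E → *: FIRST = { '*' }

Conflict for A: A → A d + and A → d E
  Overlap: { 'd' }
Conflict for A: A → A d + and A → d * d
  Overlap: { 'd' }
Conflict for A: A → d E and A → d * d
  Overlap: { 'd' }
Conflict for E: E → d and E → A d *
  Overlap: { 'd' }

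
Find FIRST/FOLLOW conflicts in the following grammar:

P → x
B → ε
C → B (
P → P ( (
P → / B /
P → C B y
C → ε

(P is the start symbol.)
No FIRST/FOLLOW conflicts.

Nullable non-terminals: B, C.
FIRST sets used below: FIRST(B) = { ε }
B has a nullable alternative but only one production, so nothing to check.

C: nullable alternative(s) C → ε; FOLLOW(C) = { 'y' }
  C → B (: FIRST \ {ε} = { '(' } — disjoint from FOLLOW(C)
  C → ε: FIRST \ {ε} = { } — this is the only nullable alternative, skip

P has no nullable alternative, so no FIRST/FOLLOW check is needed there.

No FIRST/FOLLOW conflicts found.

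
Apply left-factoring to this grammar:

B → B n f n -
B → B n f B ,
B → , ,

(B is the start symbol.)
Left-factoring transforms A → αβ₁ | αβ₂ into A → αA' and A' → β₁ | β₂
(α is the longest common prefix among the alternatives). Repeat until
no nonterminal has two alternatives with a common prefix.

Round 1: B has alternatives sharing prefix 'B n f'. Introduce B': B → B n f B'
  Add: B' → n -
  Add: B' → B ,

No remaining common prefixes — done.

Resulting grammar:
B → B n f B'
B' → n -
B' → B ,
B → , ,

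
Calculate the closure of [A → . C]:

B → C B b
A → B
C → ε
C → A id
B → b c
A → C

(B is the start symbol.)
{ [A → . B], [A → . C], [B → . C B b], [B → . b c], [C → . A id], [C → .] }

To compute CLOSURE, for each item [A → α.Bβ] where B is a non-terminal, add [B → .γ] for all productions B → γ; repeat for the newly added items until nothing changes.

Start with: [A → . C]
  [A → . C] has the dot before C: add [C → .], [C → . A id]
  [C → . A id] has the dot before A: add [A → . B]
  [A → . B] has the dot before B: add [B → . C B b], [B → . b c]
No further items can be added.

CLOSURE = { [A → . B], [A → . C], [B → . C B b], [B → . b c], [C → . A id], [C → .] }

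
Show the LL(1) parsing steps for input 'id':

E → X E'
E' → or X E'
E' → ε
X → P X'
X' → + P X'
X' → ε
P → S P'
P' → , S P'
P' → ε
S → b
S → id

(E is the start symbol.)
LL(1) parsing maintains a stack (initially the start symbol over $) and the input. At each step: if the stack top is a terminal, match it against the current input token; if it is a non-terminal N, replace it with the RHS of M[N, lookahead] (the unique production whose predict set contains the lookahead).

Stack is shown with the top on the left.

Stack          Input  Action
----------------------------
E $            id $   output E → X E'
X E' $         id $   output X → P X'
P X' E' $      id $   output P → S P'
S P' X' E' $   id $   output S → id
id P' X' E' $  id $   match 'id'
P' X' E' $     $      output P' → ε
X' E' $        $      output X' → ε
E' $           $      output E' → ε
$              $      accept

The string is accepted.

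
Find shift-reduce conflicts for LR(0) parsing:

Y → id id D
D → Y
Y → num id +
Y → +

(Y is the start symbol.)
No shift-reduce conflicts

Augment with Y' → Y and build the canonical LR(0) collection (I0 = CLOSURE({[Y' → . Y]}), then GOTO on every symbol after a dot until no new states appear). It has 10 states:
  I0: { [Y → . +], [Y → . id id D], [Y → . num id +], [Y' → . Y] }  — shift
  I1: { [Y → + .] }  — reduce
  I2: { [Y' → Y .] }  — accept
  I3: { [Y → id . id D] }  — shift
  I4: { [Y → num . id +] }  — shift
  I5: { [Y → num id . +] }  — shift
  I6: { [Y → num id + .] }  — reduce
  I7: { [D → . Y], [Y → . +], [Y → . id id D], [Y → . num id +], [Y → id id . D] }  — shift
  I8: { [Y → id id D .] }  — reduce
  I9: { [D → Y .] }  — reduce

No state contains both a complete item and a shift item.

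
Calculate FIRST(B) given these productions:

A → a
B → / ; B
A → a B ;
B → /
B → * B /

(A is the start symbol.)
To compute FIRST(B), examine every production with B on the left-hand side, reading each right-hand side left to right until a non-nullable symbol is reached.

From B → / ; B:
  - '/' is a terminal: add '/' and stop
From B → /:
  - '/' is a terminal: add '/' and stop
From B → * B /:
  - '*' is a terminal: add '*' and stop

Collecting: FIRST(B) = { '*', '/' }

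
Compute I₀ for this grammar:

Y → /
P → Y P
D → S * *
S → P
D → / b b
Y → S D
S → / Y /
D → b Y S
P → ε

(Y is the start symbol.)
First, augment the grammar with Y' → Y
I₀ = CLOSURE({ [Y' → . Y] }):
  [Y' → . Y] has the dot before Y: add [Y → . /], [Y → . S D]
  [Y → . S D] has the dot before S: add [S → . P], [S → . / Y /]
  [S → . P] has the dot before P: add [P → . Y P], [P → .]
No further items can be added.

I₀ = { [P → . Y P], [P → .], [S → . / Y /], [S → . P], [Y → . /], [Y → . S D], [Y' → . Y] }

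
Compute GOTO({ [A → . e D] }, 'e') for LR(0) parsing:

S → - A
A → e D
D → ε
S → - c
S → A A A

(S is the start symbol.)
{ [A → e . D], [D → .] }

GOTO(I, 'e') = CLOSURE({ [A → αX.β] : [A → α.Xβ] ∈ I, X = 'e' })

Items with dot before 'e', with the dot advanced:
  [A → . e D] → [A → e . D]
Closure of the advanced items:
  [A → e . D] has the dot before D: add [D → .]

GOTO = { [A → e . D], [D → .] }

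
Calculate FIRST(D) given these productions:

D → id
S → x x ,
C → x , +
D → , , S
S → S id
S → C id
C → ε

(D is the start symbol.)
{ ',', 'id' }

From D → id:
  - id is a terminal: add 'id' and stop
From D → , , S:
  - ',' is a terminal: add ',' and stop

Collecting: FIRST(D) = { ',', 'id' }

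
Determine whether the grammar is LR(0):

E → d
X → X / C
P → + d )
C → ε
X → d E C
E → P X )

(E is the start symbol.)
Augment with E' → E and build the canonical LR(0) collection (I0 = CLOSURE({[E' → . E]}), then GOTO on every symbol after a dot until no new states appear). It has 14 states:
  I0: { [E → . P X )], [E → . d], [E' → . E], [P → . + d )] }  — shift
  I1: { [P → + . d )] }  — shift
  I2: { [E' → E .] }  — accept
  I3: { [E → P . X )], [X → . X / C], [X → . d E C] }  — shift
  I4: { [E → d .] }  — reduce
  I5: { [E → P X . )], [X → X . / C] }  — shift
  I6: { [E → . P X )], [E → . d], [P → . + d )], [X → d . E C] }  — shift
  I7: { [C → .], [X → d E . C] }  — reduce
  I8: { [X → d E C .] }  — reduce
  I9: { [E → P X ) .] }  — reduce
  I10: { [C → .], [X → X / . C] }  — reduce
  I11: { [X → X / C .] }  — reduce
  I12: { [P → + d . )] }  — shift
  I13: { [P → + d ) .] }  — reduce

Every state is either a pure shift/goto state or contains exactly one complete item and nothing to shift — no conflicts. The grammar is LR(0).

Answer: Yes, the grammar is LR(0)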